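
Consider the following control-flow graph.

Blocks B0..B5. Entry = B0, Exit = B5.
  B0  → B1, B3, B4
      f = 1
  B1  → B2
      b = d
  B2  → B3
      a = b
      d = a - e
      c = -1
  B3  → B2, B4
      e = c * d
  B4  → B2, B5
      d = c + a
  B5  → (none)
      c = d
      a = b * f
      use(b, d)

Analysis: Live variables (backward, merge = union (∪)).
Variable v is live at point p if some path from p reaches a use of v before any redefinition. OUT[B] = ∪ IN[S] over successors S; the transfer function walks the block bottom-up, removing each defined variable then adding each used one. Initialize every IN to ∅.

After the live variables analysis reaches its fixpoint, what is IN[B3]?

Converged values:
  B0:  IN={a, b, c, d, e}  OUT={a, b, c, d, e, f}
  B1:  IN={d, e, f}  OUT={b, e, f}
  B2:  IN={b, e, f}  OUT={a, b, c, d, f}
  B3:  IN={a, b, c, d, f}  OUT={a, b, c, e, f}
  B4:  IN={a, b, c, e, f}  OUT={b, d, e, f}
  B5:  IN={b, d, f}  OUT={}

Merge at B3: OUT[B3] = IN[B2] ⊔ IN[B4] = {a, b, c, e, f}
Applying B3's transfer function to that OUT value gives IN[B3] (row B3 above).

Answer: {a, b, c, d, f}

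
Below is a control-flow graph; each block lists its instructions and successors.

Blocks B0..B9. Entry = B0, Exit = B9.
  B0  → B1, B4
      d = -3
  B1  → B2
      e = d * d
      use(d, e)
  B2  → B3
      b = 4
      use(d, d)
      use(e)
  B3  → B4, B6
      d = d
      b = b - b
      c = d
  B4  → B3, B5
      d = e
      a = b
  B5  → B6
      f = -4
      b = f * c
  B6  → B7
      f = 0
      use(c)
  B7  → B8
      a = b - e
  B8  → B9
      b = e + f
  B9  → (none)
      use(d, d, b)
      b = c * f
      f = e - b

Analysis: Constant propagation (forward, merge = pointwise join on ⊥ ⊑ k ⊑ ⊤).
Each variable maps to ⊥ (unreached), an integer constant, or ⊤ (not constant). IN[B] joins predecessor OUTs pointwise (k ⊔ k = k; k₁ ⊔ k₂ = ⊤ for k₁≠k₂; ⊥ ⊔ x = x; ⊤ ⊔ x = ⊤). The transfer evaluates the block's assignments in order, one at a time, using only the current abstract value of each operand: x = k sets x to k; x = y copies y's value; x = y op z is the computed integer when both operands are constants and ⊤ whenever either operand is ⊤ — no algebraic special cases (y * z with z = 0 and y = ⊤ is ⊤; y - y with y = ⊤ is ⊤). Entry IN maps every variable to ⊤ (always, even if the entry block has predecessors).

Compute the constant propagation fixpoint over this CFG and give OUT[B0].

Converged values:
  B0:   IN=(all ⊤)   OUT={d:-3; rest ⊤}
  B1:   IN={d:-3; rest ⊤}   OUT={d:-3, e:9; rest ⊤}
  B2:   IN={d:-3, e:9; rest ⊤}   OUT={b:4, d:-3, e:9; rest ⊤}
  B3:   IN=(all ⊤)   OUT=(all ⊤)
  B4:   IN=(all ⊤)   OUT=(all ⊤)
  B5:   IN=(all ⊤)   OUT={f:-4; rest ⊤}
  B6:   IN=(all ⊤)   OUT={f:0; rest ⊤}
  B7:   IN={f:0; rest ⊤}   OUT={f:0; rest ⊤}
  B8:   IN={f:0; rest ⊤}   OUT={f:0; rest ⊤}
  B9:   IN={f:0; rest ⊤}   OUT=(all ⊤)

B0 is the boundary node: IN[B0] = {a: ⊤, b: ⊤, c: ⊤, d: ⊤, e: ⊤, f: ⊤}
Applying B0's transfer function to that IN value gives OUT[B0] (row B0 above).

Answer: {a: ⊤, b: ⊤, c: ⊤, d: -3, e: ⊤, f: ⊤}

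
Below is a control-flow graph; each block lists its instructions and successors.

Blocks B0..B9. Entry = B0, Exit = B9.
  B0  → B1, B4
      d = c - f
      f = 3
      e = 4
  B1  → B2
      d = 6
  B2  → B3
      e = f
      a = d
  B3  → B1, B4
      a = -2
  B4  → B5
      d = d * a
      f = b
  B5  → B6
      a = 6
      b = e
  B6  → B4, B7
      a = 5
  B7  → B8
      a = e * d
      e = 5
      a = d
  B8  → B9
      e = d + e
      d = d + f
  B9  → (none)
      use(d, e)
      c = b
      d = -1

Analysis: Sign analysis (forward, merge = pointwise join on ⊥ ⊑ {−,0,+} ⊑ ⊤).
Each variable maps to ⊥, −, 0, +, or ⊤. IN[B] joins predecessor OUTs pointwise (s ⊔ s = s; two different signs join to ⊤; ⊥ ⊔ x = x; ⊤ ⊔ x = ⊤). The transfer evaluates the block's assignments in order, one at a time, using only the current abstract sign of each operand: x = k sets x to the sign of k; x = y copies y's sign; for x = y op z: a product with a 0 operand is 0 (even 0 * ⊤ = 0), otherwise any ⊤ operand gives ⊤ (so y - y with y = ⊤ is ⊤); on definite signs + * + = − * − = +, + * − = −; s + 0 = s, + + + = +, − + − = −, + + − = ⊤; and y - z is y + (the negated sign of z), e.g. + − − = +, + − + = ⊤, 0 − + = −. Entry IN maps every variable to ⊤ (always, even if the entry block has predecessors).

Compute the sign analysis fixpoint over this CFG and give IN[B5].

Converged values:
  B0:  IN=(all ⊤)  OUT={e:+, f:+; rest ⊤}
  B1:  IN={e:+, f:+; rest ⊤}  OUT={d:+, e:+, f:+; rest ⊤}
  B2:  IN={d:+, e:+, f:+; rest ⊤}  OUT={a:+, d:+, e:+, f:+; rest ⊤}
  B3:  IN={a:+, d:+, e:+, f:+; rest ⊤}  OUT={a:-, d:+, e:+, f:+; rest ⊤}
  B4:  IN={e:+; rest ⊤}  OUT={e:+; rest ⊤}
  B5:  IN={e:+; rest ⊤}  OUT={a:+, b:+, e:+; rest ⊤}
  B6:  IN={a:+, b:+, e:+; rest ⊤}  OUT={a:+, b:+, e:+; rest ⊤}
  B7:  IN={a:+, b:+, e:+; rest ⊤}  OUT={b:+, e:+; rest ⊤}
  B8:  IN={b:+, e:+; rest ⊤}  OUT={b:+; rest ⊤}
  B9:  IN={b:+; rest ⊤}  OUT={b:+, c:+, d:-; rest ⊤}

Merge at B5: IN[B5] = OUT[B4] = {a: ⊤, b: ⊤, c: ⊤, d: ⊤, e: +, f: ⊤}

Answer: {a: ⊤, b: ⊤, c: ⊤, d: ⊤, e: +, f: ⊤}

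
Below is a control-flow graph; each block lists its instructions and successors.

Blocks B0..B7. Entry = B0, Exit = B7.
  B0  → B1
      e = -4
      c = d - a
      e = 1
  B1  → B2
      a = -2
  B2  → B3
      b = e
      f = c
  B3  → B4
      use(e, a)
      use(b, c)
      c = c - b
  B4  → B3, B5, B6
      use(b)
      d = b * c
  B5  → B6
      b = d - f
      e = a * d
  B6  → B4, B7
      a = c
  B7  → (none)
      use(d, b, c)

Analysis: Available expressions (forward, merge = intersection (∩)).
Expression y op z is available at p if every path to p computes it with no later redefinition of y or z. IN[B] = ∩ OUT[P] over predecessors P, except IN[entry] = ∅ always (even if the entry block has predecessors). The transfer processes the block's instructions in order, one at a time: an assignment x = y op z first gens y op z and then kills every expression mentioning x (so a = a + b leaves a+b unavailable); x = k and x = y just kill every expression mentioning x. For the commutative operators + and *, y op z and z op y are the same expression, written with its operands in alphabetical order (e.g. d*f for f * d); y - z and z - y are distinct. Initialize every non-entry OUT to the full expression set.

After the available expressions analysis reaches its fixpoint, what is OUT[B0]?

Fixpoint table:
  B0:   IN={}   OUT={d-a}
  B1:   IN={d-a}   OUT={}
  B2:   IN={}   OUT={}
  B3:   IN={}   OUT={}
  B4:   IN={}   OUT={b*c}
  B5:   IN={b*c}   OUT={a*d, d-f}
  B6:   IN={}   OUT={}
  B7:   IN={}   OUT={}

B0 is the boundary node: IN[B0] = {}
Applying B0's transfer function to that IN value gives OUT[B0] (row B0 above).

Answer: {d-a}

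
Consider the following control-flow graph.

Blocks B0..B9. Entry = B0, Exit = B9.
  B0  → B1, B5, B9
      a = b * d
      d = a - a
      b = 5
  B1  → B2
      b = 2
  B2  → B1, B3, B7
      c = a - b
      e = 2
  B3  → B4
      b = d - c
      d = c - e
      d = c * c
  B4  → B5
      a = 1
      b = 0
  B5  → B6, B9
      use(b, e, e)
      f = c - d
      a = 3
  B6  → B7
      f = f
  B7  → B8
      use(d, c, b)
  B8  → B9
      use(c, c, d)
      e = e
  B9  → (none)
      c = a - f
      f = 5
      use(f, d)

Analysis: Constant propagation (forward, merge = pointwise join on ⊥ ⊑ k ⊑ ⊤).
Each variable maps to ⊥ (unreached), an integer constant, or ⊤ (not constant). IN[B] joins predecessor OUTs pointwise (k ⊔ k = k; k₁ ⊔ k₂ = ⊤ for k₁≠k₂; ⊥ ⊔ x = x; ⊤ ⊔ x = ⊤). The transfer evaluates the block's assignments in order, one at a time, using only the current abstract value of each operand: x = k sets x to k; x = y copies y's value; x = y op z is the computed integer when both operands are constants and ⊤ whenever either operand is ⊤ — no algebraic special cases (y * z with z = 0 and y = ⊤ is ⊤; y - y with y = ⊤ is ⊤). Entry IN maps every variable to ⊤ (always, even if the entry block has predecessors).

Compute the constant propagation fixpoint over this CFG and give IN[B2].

Converged values:
  B0:  IN=(all ⊤)  OUT={b:5; rest ⊤}
  B1:  IN=(all ⊤)  OUT={b:2; rest ⊤}
  B2:  IN={b:2; rest ⊤}  OUT={b:2, e:2; rest ⊤}
  B3:  IN={b:2, e:2; rest ⊤}  OUT={e:2; rest ⊤}
  B4:  IN={e:2; rest ⊤}  OUT={a:1, b:0, e:2; rest ⊤}
  B5:  IN=(all ⊤)  OUT={a:3; rest ⊤}
  B6:  IN={a:3; rest ⊤}  OUT={a:3; rest ⊤}
  B7:  IN=(all ⊤)  OUT=(all ⊤)
  B8:  IN=(all ⊤)  OUT=(all ⊤)
  B9:  IN=(all ⊤)  OUT={f:5; rest ⊤}

Merge at B2: IN[B2] = OUT[B1] = {a: ⊤, b: 2, c: ⊤, d: ⊤, e: ⊤, f: ⊤}

Answer: {a: ⊤, b: 2, c: ⊤, d: ⊤, e: ⊤, f: ⊤}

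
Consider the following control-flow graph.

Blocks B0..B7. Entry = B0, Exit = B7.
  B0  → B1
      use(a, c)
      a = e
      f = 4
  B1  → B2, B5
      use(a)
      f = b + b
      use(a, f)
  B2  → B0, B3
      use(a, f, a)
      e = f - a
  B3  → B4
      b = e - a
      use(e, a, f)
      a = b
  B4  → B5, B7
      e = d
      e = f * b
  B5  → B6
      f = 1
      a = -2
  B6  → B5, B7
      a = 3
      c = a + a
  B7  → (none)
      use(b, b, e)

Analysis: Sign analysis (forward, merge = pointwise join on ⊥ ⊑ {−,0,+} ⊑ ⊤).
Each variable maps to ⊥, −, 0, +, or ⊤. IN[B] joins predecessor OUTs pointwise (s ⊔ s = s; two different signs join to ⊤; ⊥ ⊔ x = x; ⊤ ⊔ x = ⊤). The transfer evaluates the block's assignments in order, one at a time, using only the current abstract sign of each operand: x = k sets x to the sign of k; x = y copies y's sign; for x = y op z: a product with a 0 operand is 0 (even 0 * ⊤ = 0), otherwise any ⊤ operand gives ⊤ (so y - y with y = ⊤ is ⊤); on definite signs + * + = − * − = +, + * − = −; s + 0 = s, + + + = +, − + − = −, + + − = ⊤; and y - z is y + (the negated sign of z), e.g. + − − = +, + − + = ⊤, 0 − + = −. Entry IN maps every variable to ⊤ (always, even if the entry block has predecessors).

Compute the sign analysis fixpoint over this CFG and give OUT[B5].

Answer: {a: -, b: ⊤, c: ⊤, d: ⊤, e: ⊤, f: +}

Derivation:
Converged values:
  B0:   IN=(all ⊤)   OUT={f:+; rest ⊤}
  B1:   IN={f:+; rest ⊤}   OUT=(all ⊤)
  B2:   IN=(all ⊤)   OUT=(all ⊤)
  B3:   IN=(all ⊤)   OUT=(all ⊤)
  B4:   IN=(all ⊤)   OUT=(all ⊤)
  B5:   IN=(all ⊤)   OUT={a:-, f:+; rest ⊤}
  B6:   IN={a:-, f:+; rest ⊤}   OUT={a:+, c:+, f:+; rest ⊤}
  B7:   IN=(all ⊤)   OUT=(all ⊤)

Merge at B5: IN[B5] = OUT[B1] ⊔ OUT[B4] ⊔ OUT[B6] = {a: ⊤, b: ⊤, c: ⊤, d: ⊤, e: ⊤, f: ⊤}
Applying B5's transfer function to that IN value gives OUT[B5] (row B5 above).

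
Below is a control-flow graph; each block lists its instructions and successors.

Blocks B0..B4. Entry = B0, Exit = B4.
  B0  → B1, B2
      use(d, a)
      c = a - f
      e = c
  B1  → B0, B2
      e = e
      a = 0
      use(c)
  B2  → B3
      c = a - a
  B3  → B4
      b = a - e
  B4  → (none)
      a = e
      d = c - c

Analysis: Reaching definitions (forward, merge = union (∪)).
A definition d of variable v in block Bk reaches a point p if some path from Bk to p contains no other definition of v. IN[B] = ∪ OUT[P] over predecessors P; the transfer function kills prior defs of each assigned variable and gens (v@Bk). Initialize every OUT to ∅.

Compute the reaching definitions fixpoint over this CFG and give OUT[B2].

Converged values:
  B0:  IN={a@B1, c@B0, e@B1}  OUT={a@B1, c@B0, e@B0}
  B1:  IN={a@B1, c@B0, e@B0}  OUT={a@B1, c@B0, e@B1}
  B2:  IN={a@B1, c@B0, e@B0, e@B1}  OUT={a@B1, c@B2, e@B0, e@B1}
  B3:  IN={a@B1, c@B2, e@B0, e@B1}  OUT={a@B1, b@B3, c@B2, e@B0, e@B1}
  B4:  IN={a@B1, b@B3, c@B2, e@B0, e@B1}  OUT={a@B4, b@B3, c@B2, d@B4, e@B0, e@B1}

Merge at B2: IN[B2] = OUT[B0] ⊔ OUT[B1] = {a@B1, c@B0, e@B0, e@B1}
Applying B2's transfer function to that IN value gives OUT[B2] (row B2 above).

Answer: {a@B1, c@B2, e@B0, e@B1}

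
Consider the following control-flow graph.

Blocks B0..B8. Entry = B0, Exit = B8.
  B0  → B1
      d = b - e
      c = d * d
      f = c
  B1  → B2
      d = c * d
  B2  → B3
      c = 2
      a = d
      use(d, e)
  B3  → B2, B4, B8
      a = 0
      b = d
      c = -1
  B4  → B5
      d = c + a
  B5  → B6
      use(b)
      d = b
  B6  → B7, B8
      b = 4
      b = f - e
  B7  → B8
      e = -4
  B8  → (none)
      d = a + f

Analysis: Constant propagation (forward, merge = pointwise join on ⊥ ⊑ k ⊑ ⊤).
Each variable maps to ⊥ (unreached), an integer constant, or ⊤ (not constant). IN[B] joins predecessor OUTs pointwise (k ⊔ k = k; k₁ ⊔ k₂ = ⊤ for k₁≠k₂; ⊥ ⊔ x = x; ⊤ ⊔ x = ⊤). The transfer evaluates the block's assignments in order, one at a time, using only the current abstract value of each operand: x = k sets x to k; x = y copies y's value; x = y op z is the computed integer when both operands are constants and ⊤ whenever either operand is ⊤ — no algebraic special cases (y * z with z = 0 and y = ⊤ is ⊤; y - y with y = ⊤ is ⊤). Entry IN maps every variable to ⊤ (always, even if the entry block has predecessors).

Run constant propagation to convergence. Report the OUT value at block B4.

Fixpoint table:
  B0: | IN=(all ⊤) | OUT=(all ⊤)
  B1: | IN=(all ⊤) | OUT=(all ⊤)
  B2: | IN=(all ⊤) | OUT={c:2; rest ⊤}
  B3: | IN={c:2; rest ⊤} | OUT={a:0, c:-1; rest ⊤}
  B4: | IN={a:0, c:-1; rest ⊤} | OUT={a:0, c:-1, d:-1; rest ⊤}
  B5: | IN={a:0, c:-1, d:-1; rest ⊤} | OUT={a:0, c:-1; rest ⊤}
  B6: | IN={a:0, c:-1; rest ⊤} | OUT={a:0, c:-1; rest ⊤}
  B7: | IN={a:0, c:-1; rest ⊤} | OUT={a:0, c:-1, e:-4; rest ⊤}
  B8: | IN={a:0, c:-1; rest ⊤} | OUT={a:0, c:-1; rest ⊤}

Merge at B4: IN[B4] = OUT[B3] = {a: 0, b: ⊤, c: -1, d: ⊤, e: ⊤, f: ⊤}
Applying B4's transfer function to that IN value gives OUT[B4] (row B4 above).

Answer: {a: 0, b: ⊤, c: -1, d: -1, e: ⊤, f: ⊤}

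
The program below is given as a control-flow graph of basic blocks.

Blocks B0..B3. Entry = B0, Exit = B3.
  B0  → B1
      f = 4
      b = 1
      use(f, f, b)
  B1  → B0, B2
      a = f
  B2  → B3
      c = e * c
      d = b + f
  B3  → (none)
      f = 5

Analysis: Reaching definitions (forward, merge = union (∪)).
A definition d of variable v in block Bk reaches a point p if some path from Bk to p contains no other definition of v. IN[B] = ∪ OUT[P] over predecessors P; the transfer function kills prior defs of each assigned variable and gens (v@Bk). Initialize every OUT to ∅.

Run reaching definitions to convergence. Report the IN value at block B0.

Answer: {a@B1, b@B0, f@B0}

Trace:
Per-block solution:
  B0:  IN={a@B1, b@B0, f@B0}  OUT={a@B1, b@B0, f@B0}
  B1:  IN={a@B1, b@B0, f@B0}  OUT={a@B1, b@B0, f@B0}
  B2:  IN={a@B1, b@B0, f@B0}  OUT={a@B1, b@B0, c@B2, d@B2, f@B0}
  B3:  IN={a@B1, b@B0, c@B2, d@B2, f@B0}  OUT={a@B1, b@B0, c@B2, d@B2, f@B3}

Merge at B0 (entry node, so the boundary value {} is joined with the incoming edge(s)): IN[B0] = {} ⊔ OUT[B1] = {a@B1, b@B0, f@B0}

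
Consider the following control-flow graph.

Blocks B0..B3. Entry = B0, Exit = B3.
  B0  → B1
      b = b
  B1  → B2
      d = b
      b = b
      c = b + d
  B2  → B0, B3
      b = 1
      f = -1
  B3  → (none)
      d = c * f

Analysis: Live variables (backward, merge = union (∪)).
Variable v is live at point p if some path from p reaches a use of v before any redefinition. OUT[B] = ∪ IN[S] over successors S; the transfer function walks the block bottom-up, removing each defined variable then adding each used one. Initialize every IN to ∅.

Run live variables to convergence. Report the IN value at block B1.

Answer: {b}

Working:
Converged values:
  B0: | IN={b} | OUT={b}
  B1: | IN={b} | OUT={c}
  B2: | IN={c} | OUT={b, c, f}
  B3: | IN={c, f} | OUT={}

Merge at B1: OUT[B1] = IN[B2] = {c}
Applying B1's transfer function to that OUT value gives IN[B1] (row B1 above).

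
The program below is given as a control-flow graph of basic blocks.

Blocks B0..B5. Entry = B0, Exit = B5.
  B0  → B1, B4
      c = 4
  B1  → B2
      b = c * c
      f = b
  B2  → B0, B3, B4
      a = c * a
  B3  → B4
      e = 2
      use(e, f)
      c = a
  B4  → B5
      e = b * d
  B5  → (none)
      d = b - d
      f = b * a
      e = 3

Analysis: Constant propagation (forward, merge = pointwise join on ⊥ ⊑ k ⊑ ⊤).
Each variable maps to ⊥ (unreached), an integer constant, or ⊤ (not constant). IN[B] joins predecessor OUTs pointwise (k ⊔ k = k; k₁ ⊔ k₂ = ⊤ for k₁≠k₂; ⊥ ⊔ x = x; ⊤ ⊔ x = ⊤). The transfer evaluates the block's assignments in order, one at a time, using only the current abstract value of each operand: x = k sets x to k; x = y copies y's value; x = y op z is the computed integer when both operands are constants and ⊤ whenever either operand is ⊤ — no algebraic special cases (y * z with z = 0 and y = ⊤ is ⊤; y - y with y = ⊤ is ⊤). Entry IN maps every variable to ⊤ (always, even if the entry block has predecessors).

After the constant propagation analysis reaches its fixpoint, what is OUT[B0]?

Converged values:
  B0:  IN=(all ⊤)  OUT={c:4; rest ⊤}
  B1:  IN={c:4; rest ⊤}  OUT={b:16, c:4, f:16; rest ⊤}
  B2:  IN={b:16, c:4, f:16; rest ⊤}  OUT={b:16, c:4, f:16; rest ⊤}
  B3:  IN={b:16, c:4, f:16; rest ⊤}  OUT={b:16, e:2, f:16; rest ⊤}
  B4:  IN=(all ⊤)  OUT=(all ⊤)
  B5:  IN=(all ⊤)  OUT={e:3; rest ⊤}

Merge at B0 (entry node, so the boundary value (all ⊤) is joined with the incoming edge(s)): IN[B0] = (all ⊤) ⊔ OUT[B2] = {a: ⊤, b: ⊤, c: ⊤, d: ⊤, e: ⊤, f: ⊤}
Applying B0's transfer function to that IN value gives OUT[B0] (row B0 above).

Answer: {a: ⊤, b: ⊤, c: 4, d: ⊤, e: ⊤, f: ⊤}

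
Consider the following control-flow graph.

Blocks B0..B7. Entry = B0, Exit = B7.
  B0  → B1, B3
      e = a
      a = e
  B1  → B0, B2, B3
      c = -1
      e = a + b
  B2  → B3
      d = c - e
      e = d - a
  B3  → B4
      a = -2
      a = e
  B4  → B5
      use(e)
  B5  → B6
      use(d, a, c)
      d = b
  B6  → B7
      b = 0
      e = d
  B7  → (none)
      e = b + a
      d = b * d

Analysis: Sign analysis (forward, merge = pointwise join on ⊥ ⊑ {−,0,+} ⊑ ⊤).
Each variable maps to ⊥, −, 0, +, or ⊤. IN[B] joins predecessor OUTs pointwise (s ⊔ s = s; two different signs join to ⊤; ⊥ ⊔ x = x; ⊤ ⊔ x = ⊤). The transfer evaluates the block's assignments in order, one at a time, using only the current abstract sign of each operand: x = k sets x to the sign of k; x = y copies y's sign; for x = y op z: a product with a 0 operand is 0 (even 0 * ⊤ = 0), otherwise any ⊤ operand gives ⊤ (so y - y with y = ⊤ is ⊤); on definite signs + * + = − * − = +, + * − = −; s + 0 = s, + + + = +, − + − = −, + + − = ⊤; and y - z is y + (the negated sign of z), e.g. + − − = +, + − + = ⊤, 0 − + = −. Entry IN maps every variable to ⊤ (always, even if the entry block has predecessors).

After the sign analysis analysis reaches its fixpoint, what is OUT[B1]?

Answer: {a: ⊤, b: ⊤, c: -, d: ⊤, e: ⊤, f: ⊤}

Trace:
Fixpoint table:
  B0:   IN=(all ⊤)   OUT=(all ⊤)
  B1:   IN=(all ⊤)   OUT={c:-; rest ⊤}
  B2:   IN={c:-; rest ⊤}   OUT={c:-; rest ⊤}
  B3:   IN=(all ⊤)   OUT=(all ⊤)
  B4:   IN=(all ⊤)   OUT=(all ⊤)
  B5:   IN=(all ⊤)   OUT=(all ⊤)
  B6:   IN=(all ⊤)   OUT={b:0; rest ⊤}
  B7:   IN={b:0; rest ⊤}   OUT={b:0, d:0; rest ⊤}

Merge at B1: IN[B1] = OUT[B0] = {a: ⊤, b: ⊤, c: ⊤, d: ⊤, e: ⊤, f: ⊤}
Applying B1's transfer function to that IN value gives OUT[B1] (row B1 above).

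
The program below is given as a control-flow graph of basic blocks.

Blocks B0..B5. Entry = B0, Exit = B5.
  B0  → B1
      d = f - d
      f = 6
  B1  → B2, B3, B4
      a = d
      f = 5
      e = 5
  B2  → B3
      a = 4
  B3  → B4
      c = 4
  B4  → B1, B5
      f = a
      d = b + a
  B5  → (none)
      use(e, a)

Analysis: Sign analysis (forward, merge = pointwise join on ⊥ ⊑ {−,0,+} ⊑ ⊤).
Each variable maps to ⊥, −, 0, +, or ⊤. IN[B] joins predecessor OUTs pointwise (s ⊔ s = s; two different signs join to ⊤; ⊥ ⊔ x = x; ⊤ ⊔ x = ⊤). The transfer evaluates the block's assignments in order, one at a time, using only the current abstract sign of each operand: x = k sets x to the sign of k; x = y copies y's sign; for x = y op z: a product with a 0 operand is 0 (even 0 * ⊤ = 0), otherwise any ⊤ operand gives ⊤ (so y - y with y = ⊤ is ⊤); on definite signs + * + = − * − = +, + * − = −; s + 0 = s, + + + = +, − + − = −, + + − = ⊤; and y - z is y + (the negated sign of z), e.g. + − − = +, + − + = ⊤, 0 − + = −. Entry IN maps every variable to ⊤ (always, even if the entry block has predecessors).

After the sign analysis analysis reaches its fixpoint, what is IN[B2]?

Answer: {a: ⊤, b: ⊤, c: ⊤, d: ⊤, e: +, f: +}

Trace:
Fixpoint table:
  B0:  IN=(all ⊤)  OUT={f:+; rest ⊤}
  B1:  IN=(all ⊤)  OUT={e:+, f:+; rest ⊤}
  B2:  IN={e:+, f:+; rest ⊤}  OUT={a:+, e:+, f:+; rest ⊤}
  B3:  IN={e:+, f:+; rest ⊤}  OUT={c:+, e:+, f:+; rest ⊤}
  B4:  IN={e:+, f:+; rest ⊤}  OUT={e:+; rest ⊤}
  B5:  IN={e:+; rest ⊤}  OUT={e:+; rest ⊤}

Merge at B2: IN[B2] = OUT[B1] = {a: ⊤, b: ⊤, c: ⊤, d: ⊤, e: +, f: +}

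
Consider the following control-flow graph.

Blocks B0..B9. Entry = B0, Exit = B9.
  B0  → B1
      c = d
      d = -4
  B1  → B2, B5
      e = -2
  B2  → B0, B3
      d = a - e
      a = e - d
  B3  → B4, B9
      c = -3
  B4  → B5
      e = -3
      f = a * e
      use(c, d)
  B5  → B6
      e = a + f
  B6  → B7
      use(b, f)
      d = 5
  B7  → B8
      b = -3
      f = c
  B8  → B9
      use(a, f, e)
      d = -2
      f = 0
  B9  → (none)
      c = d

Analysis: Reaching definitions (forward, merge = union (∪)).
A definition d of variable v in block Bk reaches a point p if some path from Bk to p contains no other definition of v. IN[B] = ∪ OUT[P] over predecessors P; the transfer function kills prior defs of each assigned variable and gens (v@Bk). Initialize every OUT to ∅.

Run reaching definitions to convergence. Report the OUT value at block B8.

Converged values:
  B0:   IN={a@B2, c@B0, d@B2, e@B1}   OUT={a@B2, c@B0, d@B0, e@B1}
  B1:   IN={a@B2, c@B0, d@B0, e@B1}   OUT={a@B2, c@B0, d@B0, e@B1}
  B2:   IN={a@B2, c@B0, d@B0, e@B1}   OUT={a@B2, c@B0, d@B2, e@B1}
  B3:   IN={a@B2, c@B0, d@B2, e@B1}   OUT={a@B2, c@B3, d@B2, e@B1}
  B4:   IN={a@B2, c@B3, d@B2, e@B1}   OUT={a@B2, c@B3, d@B2, e@B4, f@B4}
  B5:   IN={a@B2, c@B0, c@B3, d@B0, d@B2, e@B1, e@B4, f@B4}   OUT={a@B2, c@B0, c@B3, d@B0, d@B2, e@B5, f@B4}
  B6:   IN={a@B2, c@B0, c@B3, d@B0, d@B2, e@B5, f@B4}   OUT={a@B2, c@B0, c@B3, d@B6, e@B5, f@B4}
  B7:   IN={a@B2, c@B0, c@B3, d@B6, e@B5, f@B4}   OUT={a@B2, b@B7, c@B0, c@B3, d@B6, e@B5, f@B7}
  B8:   IN={a@B2, b@B7, c@B0, c@B3, d@B6, e@B5, f@B7}   OUT={a@B2, b@B7, c@B0, c@B3, d@B8, e@B5, f@B8}
  B9:   IN={a@B2, b@B7, c@B0, c@B3, d@B2, d@B8, e@B1, e@B5, f@B8}   OUT={a@B2, b@B7, c@B9, d@B2, d@B8, e@B1, e@B5, f@B8}

Merge at B8: IN[B8] = OUT[B7] = {a@B2, b@B7, c@B0, c@B3, d@B6, e@B5, f@B7}
Applying B8's transfer function to that IN value gives OUT[B8] (row B8 above).

Answer: {a@B2, b@B7, c@B0, c@B3, d@B8, e@B5, f@B8}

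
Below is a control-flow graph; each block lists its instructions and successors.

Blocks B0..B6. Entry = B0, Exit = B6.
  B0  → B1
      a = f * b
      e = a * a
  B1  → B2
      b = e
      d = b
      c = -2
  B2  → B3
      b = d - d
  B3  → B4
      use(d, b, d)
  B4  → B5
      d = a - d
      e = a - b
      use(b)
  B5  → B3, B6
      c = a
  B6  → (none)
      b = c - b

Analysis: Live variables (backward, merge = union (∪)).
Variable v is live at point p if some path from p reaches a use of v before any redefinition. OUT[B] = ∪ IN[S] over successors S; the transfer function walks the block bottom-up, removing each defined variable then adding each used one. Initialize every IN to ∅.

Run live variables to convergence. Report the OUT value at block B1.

Answer: {a, d}

Trace:
Per-block solution:
  B0:  IN={b, f}  OUT={a, e}
  B1:  IN={a, e}  OUT={a, d}
  B2:  IN={a, d}  OUT={a, b, d}
  B3:  IN={a, b, d}  OUT={a, b, d}
  B4:  IN={a, b, d}  OUT={a, b, d}
  B5:  IN={a, b, d}  OUT={a, b, c, d}
  B6:  IN={b, c}  OUT={}

Merge at B1: OUT[B1] = IN[B2] = {a, d}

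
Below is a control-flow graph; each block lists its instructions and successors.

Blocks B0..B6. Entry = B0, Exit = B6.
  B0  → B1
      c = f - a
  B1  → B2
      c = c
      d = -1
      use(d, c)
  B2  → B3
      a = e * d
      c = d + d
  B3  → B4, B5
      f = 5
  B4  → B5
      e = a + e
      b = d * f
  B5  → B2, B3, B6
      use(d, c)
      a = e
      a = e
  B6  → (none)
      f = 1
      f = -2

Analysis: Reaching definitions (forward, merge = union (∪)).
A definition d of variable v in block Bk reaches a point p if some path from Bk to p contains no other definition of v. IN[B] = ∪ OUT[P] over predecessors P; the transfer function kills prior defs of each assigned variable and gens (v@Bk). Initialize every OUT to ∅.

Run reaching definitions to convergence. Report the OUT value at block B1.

Per-block solution:
  B0:  IN={}  OUT={c@B0}
  B1:  IN={c@B0}  OUT={c@B1, d@B1}
  B2:  IN={a@B5, b@B4, c@B1, c@B2, d@B1, e@B4, f@B3}  OUT={a@B2, b@B4, c@B2, d@B1, e@B4, f@B3}
  B3:  IN={a@B2, a@B5, b@B4, c@B2, d@B1, e@B4, f@B3}  OUT={a@B2, a@B5, b@B4, c@B2, d@B1, e@B4, f@B3}
  B4:  IN={a@B2, a@B5, b@B4, c@B2, d@B1, e@B4, f@B3}  OUT={a@B2, a@B5, b@B4, c@B2, d@B1, e@B4, f@B3}
  B5:  IN={a@B2, a@B5, b@B4, c@B2, d@B1, e@B4, f@B3}  OUT={a@B5, b@B4, c@B2, d@B1, e@B4, f@B3}
  B6:  IN={a@B5, b@B4, c@B2, d@B1, e@B4, f@B3}  OUT={a@B5, b@B4, c@B2, d@B1, e@B4, f@B6}

Merge at B1: IN[B1] = OUT[B0] = {c@B0}
Applying B1's transfer function to that IN value gives OUT[B1] (row B1 above).

Answer: {c@B1, d@B1}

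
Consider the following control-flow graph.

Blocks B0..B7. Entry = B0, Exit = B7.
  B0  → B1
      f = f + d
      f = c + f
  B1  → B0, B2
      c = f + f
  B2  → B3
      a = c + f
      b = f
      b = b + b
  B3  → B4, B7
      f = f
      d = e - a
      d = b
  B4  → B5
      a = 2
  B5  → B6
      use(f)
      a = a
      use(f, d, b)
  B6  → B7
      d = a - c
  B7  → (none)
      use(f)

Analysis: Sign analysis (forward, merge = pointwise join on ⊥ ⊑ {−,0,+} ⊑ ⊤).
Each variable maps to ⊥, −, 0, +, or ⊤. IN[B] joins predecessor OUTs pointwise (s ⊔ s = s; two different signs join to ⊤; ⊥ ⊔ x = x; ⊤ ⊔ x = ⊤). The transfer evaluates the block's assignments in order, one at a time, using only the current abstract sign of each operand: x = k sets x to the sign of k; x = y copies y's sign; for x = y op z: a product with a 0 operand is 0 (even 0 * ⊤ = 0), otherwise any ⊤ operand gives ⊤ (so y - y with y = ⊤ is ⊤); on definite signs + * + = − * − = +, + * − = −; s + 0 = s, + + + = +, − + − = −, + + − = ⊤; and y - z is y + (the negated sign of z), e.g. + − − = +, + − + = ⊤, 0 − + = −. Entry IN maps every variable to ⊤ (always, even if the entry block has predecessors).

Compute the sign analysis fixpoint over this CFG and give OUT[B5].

Fixpoint table:
  B0:   IN=(all ⊤)   OUT=(all ⊤)
  B1:   IN=(all ⊤)   OUT=(all ⊤)
  B2:   IN=(all ⊤)   OUT=(all ⊤)
  B3:   IN=(all ⊤)   OUT=(all ⊤)
  B4:   IN=(all ⊤)   OUT={a:+; rest ⊤}
  B5:   IN={a:+; rest ⊤}   OUT={a:+; rest ⊤}
  B6:   IN={a:+; rest ⊤}   OUT={a:+; rest ⊤}
  B7:   IN=(all ⊤)   OUT=(all ⊤)

Merge at B5: IN[B5] = OUT[B4] = {a: +, b: ⊤, c: ⊤, d: ⊤, e: ⊤, f: ⊤}
Applying B5's transfer function to that IN value gives OUT[B5] (row B5 above).

Answer: {a: +, b: ⊤, c: ⊤, d: ⊤, e: ⊤, f: ⊤}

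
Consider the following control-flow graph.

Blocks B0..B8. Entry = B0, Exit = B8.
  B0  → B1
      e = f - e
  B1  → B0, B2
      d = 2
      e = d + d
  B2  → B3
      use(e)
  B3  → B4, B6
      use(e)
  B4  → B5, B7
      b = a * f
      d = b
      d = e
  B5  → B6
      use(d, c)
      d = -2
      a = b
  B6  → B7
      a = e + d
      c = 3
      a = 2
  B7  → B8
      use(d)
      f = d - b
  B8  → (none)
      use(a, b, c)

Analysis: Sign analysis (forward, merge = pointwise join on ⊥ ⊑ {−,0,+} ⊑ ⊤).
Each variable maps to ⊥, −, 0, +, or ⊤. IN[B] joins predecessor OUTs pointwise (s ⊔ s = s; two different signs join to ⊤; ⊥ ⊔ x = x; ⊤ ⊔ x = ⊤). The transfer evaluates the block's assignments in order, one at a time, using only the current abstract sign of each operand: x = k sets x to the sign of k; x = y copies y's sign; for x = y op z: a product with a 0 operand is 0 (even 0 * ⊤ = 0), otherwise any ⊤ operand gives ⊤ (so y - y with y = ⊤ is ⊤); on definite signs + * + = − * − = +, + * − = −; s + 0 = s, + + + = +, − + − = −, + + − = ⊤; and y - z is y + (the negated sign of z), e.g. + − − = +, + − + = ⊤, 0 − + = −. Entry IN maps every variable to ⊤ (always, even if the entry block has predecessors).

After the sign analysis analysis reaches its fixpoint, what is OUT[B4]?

Answer: {a: ⊤, b: ⊤, c: ⊤, d: +, e: +, f: ⊤}

Trace:
Per-block solution:
  B0:  IN=(all ⊤)  OUT=(all ⊤)
  B1:  IN=(all ⊤)  OUT={d:+, e:+; rest ⊤}
  B2:  IN={d:+, e:+; rest ⊤}  OUT={d:+, e:+; rest ⊤}
  B3:  IN={d:+, e:+; rest ⊤}  OUT={d:+, e:+; rest ⊤}
  B4:  IN={d:+, e:+; rest ⊤}  OUT={d:+, e:+; rest ⊤}
  B5:  IN={d:+, e:+; rest ⊤}  OUT={d:-, e:+; rest ⊤}
  B6:  IN={e:+; rest ⊤}  OUT={a:+, c:+, e:+; rest ⊤}
  B7:  IN={e:+; rest ⊤}  OUT={e:+; rest ⊤}
  B8:  IN={e:+; rest ⊤}  OUT={e:+; rest ⊤}

Merge at B4: IN[B4] = OUT[B3] = {a: ⊤, b: ⊤, c: ⊤, d: +, e: +, f: ⊤}
Applying B4's transfer function to that IN value gives OUT[B4] (row B4 above).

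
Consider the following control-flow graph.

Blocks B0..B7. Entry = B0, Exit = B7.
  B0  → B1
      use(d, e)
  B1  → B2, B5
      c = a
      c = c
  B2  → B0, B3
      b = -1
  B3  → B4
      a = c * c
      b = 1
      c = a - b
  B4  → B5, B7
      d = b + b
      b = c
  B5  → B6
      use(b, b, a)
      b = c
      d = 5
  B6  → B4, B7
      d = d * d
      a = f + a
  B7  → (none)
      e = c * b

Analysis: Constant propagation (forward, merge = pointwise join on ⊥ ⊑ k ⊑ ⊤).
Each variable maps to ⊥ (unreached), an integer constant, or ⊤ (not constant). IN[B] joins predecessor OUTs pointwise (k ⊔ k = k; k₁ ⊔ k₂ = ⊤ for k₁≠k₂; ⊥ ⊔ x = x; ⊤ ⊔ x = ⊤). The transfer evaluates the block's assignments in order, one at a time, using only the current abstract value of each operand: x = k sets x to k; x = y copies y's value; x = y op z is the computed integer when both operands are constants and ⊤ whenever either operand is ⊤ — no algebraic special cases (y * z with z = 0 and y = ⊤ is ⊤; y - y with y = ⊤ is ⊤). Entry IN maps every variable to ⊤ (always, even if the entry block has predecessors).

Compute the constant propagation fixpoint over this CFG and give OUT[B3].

Answer: {a: ⊤, b: 1, c: ⊤, d: ⊤, e: ⊤, f: ⊤}

Working:
Per-block solution:
  B0: | IN=(all ⊤) | OUT=(all ⊤)
  B1: | IN=(all ⊤) | OUT=(all ⊤)
  B2: | IN=(all ⊤) | OUT={b:-1; rest ⊤}
  B3: | IN={b:-1; rest ⊤} | OUT={b:1; rest ⊤}
  B4: | IN=(all ⊤) | OUT=(all ⊤)
  B5: | IN=(all ⊤) | OUT={d:5; rest ⊤}
  B6: | IN={d:5; rest ⊤} | OUT={d:25; rest ⊤}
  B7: | IN=(all ⊤) | OUT=(all ⊤)

Merge at B3: IN[B3] = OUT[B2] = {a: ⊤, b: -1, c: ⊤, d: ⊤, e: ⊤, f: ⊤}
Applying B3's transfer function to that IN value gives OUT[B3] (row B3 above).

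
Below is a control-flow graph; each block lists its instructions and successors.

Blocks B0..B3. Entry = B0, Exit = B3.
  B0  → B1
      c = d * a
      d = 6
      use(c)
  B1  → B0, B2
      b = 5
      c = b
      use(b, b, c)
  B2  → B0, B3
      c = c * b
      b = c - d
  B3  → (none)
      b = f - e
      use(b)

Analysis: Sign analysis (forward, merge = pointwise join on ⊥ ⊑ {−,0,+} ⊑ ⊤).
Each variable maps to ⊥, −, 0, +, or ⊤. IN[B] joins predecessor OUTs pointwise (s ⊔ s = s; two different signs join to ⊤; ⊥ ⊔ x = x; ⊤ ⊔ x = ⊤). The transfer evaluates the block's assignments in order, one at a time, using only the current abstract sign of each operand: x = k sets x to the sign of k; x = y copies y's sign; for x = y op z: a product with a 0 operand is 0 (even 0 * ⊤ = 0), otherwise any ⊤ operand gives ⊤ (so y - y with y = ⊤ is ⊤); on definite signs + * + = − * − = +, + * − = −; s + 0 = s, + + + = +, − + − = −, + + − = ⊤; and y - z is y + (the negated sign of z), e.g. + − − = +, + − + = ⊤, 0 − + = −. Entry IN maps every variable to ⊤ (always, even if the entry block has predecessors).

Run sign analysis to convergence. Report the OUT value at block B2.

Converged values:
  B0: | IN=(all ⊤) | OUT={d:+; rest ⊤}
  B1: | IN={d:+; rest ⊤} | OUT={b:+, c:+, d:+; rest ⊤}
  B2: | IN={b:+, c:+, d:+; rest ⊤} | OUT={c:+, d:+; rest ⊤}
  B3: | IN={c:+, d:+; rest ⊤} | OUT={c:+, d:+; rest ⊤}

Merge at B2: IN[B2] = OUT[B1] = {a: ⊤, b: +, c: +, d: +, e: ⊤, f: ⊤}
Applying B2's transfer function to that IN value gives OUT[B2] (row B2 above).

Answer: {a: ⊤, b: ⊤, c: +, d: +, e: ⊤, f: ⊤}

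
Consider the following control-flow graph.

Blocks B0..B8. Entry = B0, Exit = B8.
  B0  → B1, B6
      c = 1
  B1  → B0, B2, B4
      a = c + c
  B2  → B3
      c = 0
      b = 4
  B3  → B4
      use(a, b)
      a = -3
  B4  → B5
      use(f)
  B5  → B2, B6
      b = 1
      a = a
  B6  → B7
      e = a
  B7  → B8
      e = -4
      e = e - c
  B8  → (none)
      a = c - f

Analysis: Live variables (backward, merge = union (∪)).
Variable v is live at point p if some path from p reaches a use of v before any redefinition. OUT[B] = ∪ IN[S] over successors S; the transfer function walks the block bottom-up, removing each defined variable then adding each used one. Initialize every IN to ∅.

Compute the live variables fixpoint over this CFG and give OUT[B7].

Fixpoint table:
  B0:  IN={a, f}  OUT={a, c, f}
  B1:  IN={c, f}  OUT={a, c, f}
  B2:  IN={a, f}  OUT={a, b, c, f}
  B3:  IN={a, b, c, f}  OUT={a, c, f}
  B4:  IN={a, c, f}  OUT={a, c, f}
  B5:  IN={a, c, f}  OUT={a, c, f}
  B6:  IN={a, c, f}  OUT={c, f}
  B7:  IN={c, f}  OUT={c, f}
  B8:  IN={c, f}  OUT={}

Merge at B7: OUT[B7] = IN[B8] = {c, f}

Answer: {c, f}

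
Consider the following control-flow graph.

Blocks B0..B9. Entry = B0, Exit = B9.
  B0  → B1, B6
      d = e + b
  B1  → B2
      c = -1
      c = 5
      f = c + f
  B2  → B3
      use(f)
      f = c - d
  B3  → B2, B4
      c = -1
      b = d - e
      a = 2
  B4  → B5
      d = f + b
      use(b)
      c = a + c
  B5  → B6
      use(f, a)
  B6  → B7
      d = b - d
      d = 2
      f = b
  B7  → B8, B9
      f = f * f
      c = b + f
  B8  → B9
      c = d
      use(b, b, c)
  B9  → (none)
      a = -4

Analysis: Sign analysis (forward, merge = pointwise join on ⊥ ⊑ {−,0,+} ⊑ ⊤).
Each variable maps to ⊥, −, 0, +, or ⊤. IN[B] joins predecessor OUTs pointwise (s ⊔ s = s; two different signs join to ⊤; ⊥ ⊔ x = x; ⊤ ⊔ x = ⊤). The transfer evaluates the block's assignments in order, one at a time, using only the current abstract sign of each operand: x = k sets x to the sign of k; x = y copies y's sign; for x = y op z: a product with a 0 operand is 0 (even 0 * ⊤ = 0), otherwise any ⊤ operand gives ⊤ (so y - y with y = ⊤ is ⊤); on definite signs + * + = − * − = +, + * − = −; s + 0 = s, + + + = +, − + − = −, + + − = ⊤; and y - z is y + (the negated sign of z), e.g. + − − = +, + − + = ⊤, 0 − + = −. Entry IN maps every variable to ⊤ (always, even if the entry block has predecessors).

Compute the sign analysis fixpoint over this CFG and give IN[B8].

Converged values:
  B0:   IN=(all ⊤)   OUT=(all ⊤)
  B1:   IN=(all ⊤)   OUT={c:+; rest ⊤}
  B2:   IN=(all ⊤)   OUT=(all ⊤)
  B3:   IN=(all ⊤)   OUT={a:+, c:-; rest ⊤}
  B4:   IN={a:+, c:-; rest ⊤}   OUT={a:+; rest ⊤}
  B5:   IN={a:+; rest ⊤}   OUT={a:+; rest ⊤}
  B6:   IN=(all ⊤)   OUT={d:+; rest ⊤}
  B7:   IN={d:+; rest ⊤}   OUT={d:+; rest ⊤}
  B8:   IN={d:+; rest ⊤}   OUT={c:+, d:+; rest ⊤}
  B9:   IN={d:+; rest ⊤}   OUT={a:-, d:+; rest ⊤}

Merge at B8: IN[B8] = OUT[B7] = {a: ⊤, b: ⊤, c: ⊤, d: +, e: ⊤, f: ⊤}

Answer: {a: ⊤, b: ⊤, c: ⊤, d: +, e: ⊤, f: ⊤}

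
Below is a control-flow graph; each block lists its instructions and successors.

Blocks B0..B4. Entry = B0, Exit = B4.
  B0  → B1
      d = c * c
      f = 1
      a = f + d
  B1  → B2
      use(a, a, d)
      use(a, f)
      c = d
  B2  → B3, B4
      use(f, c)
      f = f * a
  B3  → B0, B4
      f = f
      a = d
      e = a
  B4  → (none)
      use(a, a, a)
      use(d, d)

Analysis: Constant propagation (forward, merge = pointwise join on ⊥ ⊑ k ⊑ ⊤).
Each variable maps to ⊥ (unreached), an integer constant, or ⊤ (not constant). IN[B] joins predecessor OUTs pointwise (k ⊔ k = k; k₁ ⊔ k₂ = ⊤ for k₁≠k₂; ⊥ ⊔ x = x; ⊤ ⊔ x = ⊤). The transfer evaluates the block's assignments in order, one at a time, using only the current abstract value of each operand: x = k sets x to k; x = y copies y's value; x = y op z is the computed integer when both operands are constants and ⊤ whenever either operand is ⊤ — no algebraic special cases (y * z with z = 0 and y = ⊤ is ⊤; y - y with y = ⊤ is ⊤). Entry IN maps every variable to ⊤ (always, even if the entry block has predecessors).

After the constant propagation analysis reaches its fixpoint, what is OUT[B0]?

Fixpoint table:
  B0:   IN=(all ⊤)   OUT={f:1; rest ⊤}
  B1:   IN={f:1; rest ⊤}   OUT={f:1; rest ⊤}
  B2:   IN={f:1; rest ⊤}   OUT=(all ⊤)
  B3:   IN=(all ⊤)   OUT=(all ⊤)
  B4:   IN=(all ⊤)   OUT=(all ⊤)

Merge at B0 (entry node, so the boundary value (all ⊤) is joined with the incoming edge(s)): IN[B0] = (all ⊤) ⊔ OUT[B3] = {a: ⊤, b: ⊤, c: ⊤, d: ⊤, e: ⊤, f: ⊤}
Applying B0's transfer function to that IN value gives OUT[B0] (row B0 above).

Answer: {a: ⊤, b: ⊤, c: ⊤, d: ⊤, e: ⊤, f: 1}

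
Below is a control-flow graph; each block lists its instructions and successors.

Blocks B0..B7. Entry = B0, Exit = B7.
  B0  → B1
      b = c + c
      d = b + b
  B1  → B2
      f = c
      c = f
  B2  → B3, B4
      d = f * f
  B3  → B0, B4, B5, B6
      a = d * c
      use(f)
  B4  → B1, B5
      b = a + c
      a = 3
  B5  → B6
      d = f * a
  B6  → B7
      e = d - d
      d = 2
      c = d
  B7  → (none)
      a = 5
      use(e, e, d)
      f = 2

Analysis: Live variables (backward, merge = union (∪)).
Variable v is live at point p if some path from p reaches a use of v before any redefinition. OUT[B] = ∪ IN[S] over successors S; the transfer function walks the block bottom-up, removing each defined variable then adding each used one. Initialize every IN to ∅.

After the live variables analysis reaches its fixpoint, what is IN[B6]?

Answer: {d}

Trace:
Converged values:
  B0: | IN={a, c} | OUT={a, c}
  B1: | IN={a, c} | OUT={a, c, f}
  B2: | IN={a, c, f} | OUT={a, c, d, f}
  B3: | IN={c, d, f} | OUT={a, c, d, f}
  B4: | IN={a, c, f} | OUT={a, c, f}
  B5: | IN={a, f} | OUT={d}
  B6: | IN={d} | OUT={d, e}
  B7: | IN={d, e} | OUT={}

Merge at B6: OUT[B6] = IN[B7] = {d, e}
Applying B6's transfer function to that OUT value gives IN[B6] (row B6 above).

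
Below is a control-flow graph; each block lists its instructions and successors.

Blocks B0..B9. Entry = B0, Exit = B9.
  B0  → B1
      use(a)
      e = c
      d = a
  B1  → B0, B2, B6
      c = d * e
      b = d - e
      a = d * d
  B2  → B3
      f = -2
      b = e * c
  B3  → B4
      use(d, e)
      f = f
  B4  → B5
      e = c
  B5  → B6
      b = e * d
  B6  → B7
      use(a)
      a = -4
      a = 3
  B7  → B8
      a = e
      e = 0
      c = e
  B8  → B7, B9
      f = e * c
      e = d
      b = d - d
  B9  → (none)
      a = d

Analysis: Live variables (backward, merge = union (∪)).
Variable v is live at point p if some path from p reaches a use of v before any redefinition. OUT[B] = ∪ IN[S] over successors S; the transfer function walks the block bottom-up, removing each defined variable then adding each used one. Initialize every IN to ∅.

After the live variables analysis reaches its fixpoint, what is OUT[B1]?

Converged values:
  B0: | IN={a, c} | OUT={d, e}
  B1: | IN={d, e} | OUT={a, c, d, e}
  B2: | IN={a, c, d, e} | OUT={a, c, d, e, f}
  B3: | IN={a, c, d, e, f} | OUT={a, c, d}
  B4: | IN={a, c, d} | OUT={a, d, e}
  B5: | IN={a, d, e} | OUT={a, d, e}
  B6: | IN={a, d, e} | OUT={d, e}
  B7: | IN={d, e} | OUT={c, d, e}
  B8: | IN={c, d, e} | OUT={d, e}
  B9: | IN={d} | OUT={}

Merge at B1: OUT[B1] = IN[B0] ⊔ IN[B2] ⊔ IN[B6] = {a, c, d, e}

Answer: {a, c, d, e}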